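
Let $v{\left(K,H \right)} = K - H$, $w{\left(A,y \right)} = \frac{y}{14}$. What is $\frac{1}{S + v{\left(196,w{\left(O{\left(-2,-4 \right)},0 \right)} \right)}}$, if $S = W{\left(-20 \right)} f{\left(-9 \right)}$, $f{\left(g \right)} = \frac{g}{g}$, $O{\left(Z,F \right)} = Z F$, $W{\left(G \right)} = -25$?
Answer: $\frac{1}{171} \approx 0.005848$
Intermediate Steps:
$O{\left(Z,F \right)} = F Z$
$f{\left(g \right)} = 1$
$w{\left(A,y \right)} = \frac{y}{14}$ ($w{\left(A,y \right)} = y \frac{1}{14} = \frac{y}{14}$)
$S = -25$ ($S = \left(-25\right) 1 = -25$)
$\frac{1}{S + v{\left(196,w{\left(O{\left(-2,-4 \right)},0 \right)} \right)}} = \frac{1}{-25 + \left(196 - \frac{1}{14} \cdot 0\right)} = \frac{1}{-25 + \left(196 - 0\right)} = \frac{1}{-25 + \left(196 + 0\right)} = \frac{1}{-25 + 196} = \frac{1}{171}$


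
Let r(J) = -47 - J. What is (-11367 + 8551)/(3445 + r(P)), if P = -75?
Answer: -2816/3473 ≈ -0.81083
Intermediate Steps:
(-11367 + 8551)/(3445 + r(P)) = (-11367 + 8551)/(3445 + (-47 - 1*(-75))) = -2816/(3445 + (-47 + 75)) = -2816/(3445 + 28) = -2816/3473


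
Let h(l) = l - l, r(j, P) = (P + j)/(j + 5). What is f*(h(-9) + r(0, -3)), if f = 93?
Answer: -279/5 ≈ -55.800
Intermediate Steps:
r(j, P) = (P + j)/(5 + j)
h(l) = 0
f*(h(-9) + r(0, -3)) = 93*(0 + (-3 + 0)/(5 + 0)) = 93*(0 - 3/5) = 93*(-3/5) = -279/5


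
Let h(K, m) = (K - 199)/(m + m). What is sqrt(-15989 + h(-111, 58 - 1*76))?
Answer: I*sqrt(575294)/6 ≈ 126.41*I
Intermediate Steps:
h(K, m) = (-199 + K)/(2*m) (h(K, m) = (-199 + K)/((2*m)) = (-199 + K)*(1/(2*m)) = (-199 + K)/(2*m))
sqrt(-15989 + h(-111, 58 - 1*76)) = sqrt(-15989 + (-199 - 111)/(2*(58 - 1*76))) = sqrt(-15989 + (1/2)*(-310)/(58 - 76)) = sqrt(-15989 + (1/2)*(-310)/(-18)) = sqrt(-15989 + (1/2)*(-1/18)*(-310)) = sqrt(-15989 + 155/18) = sqrt(-287647/18) = I*sqrt(575294)/6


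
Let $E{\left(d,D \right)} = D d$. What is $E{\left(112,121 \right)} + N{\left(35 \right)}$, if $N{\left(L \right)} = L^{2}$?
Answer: $14777$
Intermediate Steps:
$E{\left(112,121 \right)} + N{\left(35 \right)} = 121 \cdot 112 + 35^{2} = 13552 + 1225 = 14777$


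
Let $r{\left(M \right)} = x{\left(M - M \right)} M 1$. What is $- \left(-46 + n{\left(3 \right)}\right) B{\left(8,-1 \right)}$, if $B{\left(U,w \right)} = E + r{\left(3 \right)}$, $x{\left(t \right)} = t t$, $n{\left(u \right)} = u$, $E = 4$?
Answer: $172$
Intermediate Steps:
$x{\left(t \right)} = t^{2}$
$r{\left(M \right)} = 0$ ($r{\left(M \right)} = \left(M - M\right)^{2} M 1 = 0^{2} M 1 = 0 M 1 = 0 \cdot 1 = 0$)
$B{\left(U,w \right)} = 4$ ($B{\left(U,w \right)} = 4 + 0 = 4$)
$- \left(-46 + n{\left(3 \right)}\right) B{\left(8,-1 \right)} = - \left(-46 + 3\right) 4 = - \left(-43\right) 4 = \left(-1\right) \left(-172\right) = 172$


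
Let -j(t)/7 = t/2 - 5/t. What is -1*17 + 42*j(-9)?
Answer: 3428/3 ≈ 1142.7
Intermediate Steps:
j(t) = 35/t - 7*t/2 (j(t) = -7*(t/2 - 5/t) = 35/t - 7*t/2)
-1*17 + 42*j(-9) = -1*17 + 42*(35/(-9) - 7/2*(-9)) = -17 + 42*(35*(-⅑) + 63/2) = -17 + 42*(-35/9 + 63/2) = -17 + 42*(497/18) = -17 + 3479/3 = 3428/3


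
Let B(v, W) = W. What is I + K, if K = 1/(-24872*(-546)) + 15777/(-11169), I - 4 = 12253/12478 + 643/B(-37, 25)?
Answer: 4528888714167527/154625531751600 ≈ 29.289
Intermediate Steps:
I = 9577479/311950 (I = 4 + (12253/12478 + 643/25) = 4 + 8329679/311950 = 9577479/311950 ≈ 30.702)
K = -23805935095/16852918992 (K = -1/24872*(-1/546) + 15777*(-1/11169) = 1/13580112 - 1753/1241 = -23805935095/16852918992 ≈ -1.4126)
I + K = 9577479/311950 - 23805935095/16852918992 = 4528888714167527/154625531751600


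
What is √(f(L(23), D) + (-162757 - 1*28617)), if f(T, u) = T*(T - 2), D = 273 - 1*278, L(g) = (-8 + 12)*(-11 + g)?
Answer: I*√189166 ≈ 434.93*I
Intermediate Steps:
L(g) = -44 + 4*g (L(g) = 4*(-11 + g) = -44 + 4*g)
D = -5 (D = 273 - 278 = -5)
f(T, u) = T*(-2 + T)
√(f(L(23), D) + (-162757 - 1*28617)) = √((-44 + 4*23)*(-2 + (-44 + 4*23)) + (-162757 - 1*28617)) = √((-44 + 92)*(-2 + (-44 + 92)) + (-162757 - 28617)) = √(48*(-2 + 48) - 191374) = √(48*46 - 191374) = √(2208 - 191374) = √(-189166) = I*√189166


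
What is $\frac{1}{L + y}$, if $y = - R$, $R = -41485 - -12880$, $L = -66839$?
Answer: $- \frac{1}{38234} \approx -2.6155 \cdot 10^{-5}$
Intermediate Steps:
$R = -28605$ ($R = -41485 + 12880 = -28605$)
$y = 28605$ ($y = \left(-1\right) \left(-28605\right) = 28605$)
$\frac{1}{L + y} = \frac{1}{-66839 + 28605} = \frac{1}{-38234} = - \frac{1}{38234}$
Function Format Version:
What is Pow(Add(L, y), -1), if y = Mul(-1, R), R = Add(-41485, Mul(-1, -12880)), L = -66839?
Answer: Rational(-1, 38234) ≈ -2.6155e-5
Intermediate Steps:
R = -28605 (R = Add(-41485, 12880) = -28605)
y = 28605 (y = Mul(-1, -28605) = 28605)
Pow(Add(L, y), -1) = Pow(Add(-66839, 28605), -1) = Pow(-38234, -1) = Rational(-1, 38234)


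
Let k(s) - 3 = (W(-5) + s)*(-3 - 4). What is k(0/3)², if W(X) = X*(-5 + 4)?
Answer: 1024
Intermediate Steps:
W(X) = -X (W(X) = X*(-1) = -X)
k(s) = -32 - 7*s (k(s) = 3 + (-1*(-5) + s)*(-3 - 4) = 3 + (5 + s)*(-7) = 3 + (-35 - 7*s) = -32 - 7*s)
k(0/3)² = (-32 - 0/3)² = (-32 - 7*0)² = (-32 + 0)² = (-32)² = 1024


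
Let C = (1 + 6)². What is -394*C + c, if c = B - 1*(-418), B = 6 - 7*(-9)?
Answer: -18819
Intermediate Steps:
B = 69 (B = 6 + 63 = 69)
C = 49 (C = 7² = 49)
c = 487 (c = 69 - 1*(-418) = 69 + 418 = 487)
-394*C + c = -394*49 + 487 = -19306 + 487 = -18819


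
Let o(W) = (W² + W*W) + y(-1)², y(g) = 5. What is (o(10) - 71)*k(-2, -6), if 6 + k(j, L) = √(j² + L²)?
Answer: -924 + 308*√10 ≈ 49.982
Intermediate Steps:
k(j, L) = -6 + √(L² + j²) (k(j, L) = -6 + √(j² + L²) = -6 + √(L² + j²))
o(W) = 25 + 2*W² (o(W) = (W² + W*W) + 5² = (W² + W²) + 25 = 2*W² + 25 = 25 + 2*W²)
(o(10) - 71)*k(-2, -6) = ((25 + 2*10²) - 71)*(-6 + √((-6)² + (-2)²)) = ((25 + 2*100) - 71)*(-6 + √(36 + 4)) = ((25 + 200) - 71)*(-6 + √40) = (225 - 71)*(-6 + 2*√10) = 154*(-6 + 2*√10) = -924 + 308*√10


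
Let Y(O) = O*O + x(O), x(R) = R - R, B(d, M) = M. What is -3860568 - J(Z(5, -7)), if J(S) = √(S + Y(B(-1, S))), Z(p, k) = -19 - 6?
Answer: -3860568 - 10*√6 ≈ -3.8606e+6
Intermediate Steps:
x(R) = 0
Y(O) = O² (Y(O) = O*O + 0 = O² + 0 = O²)
Z(p, k) = -25
J(S) = √(S + S²)
-3860568 - J(Z(5, -7)) = -3860568 - √(-25*(1 - 25)) = -3860568 - √(-25*(-24)) = -3860568 - √600 = -3860568 - 10*√6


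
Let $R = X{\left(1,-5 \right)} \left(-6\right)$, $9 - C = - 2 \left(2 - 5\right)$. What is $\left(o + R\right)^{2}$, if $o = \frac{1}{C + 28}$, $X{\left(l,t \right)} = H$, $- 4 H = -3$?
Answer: $\frac{76729}{3844} \approx 19.961$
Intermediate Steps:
$H = \frac{3}{4}$ ($H = \left(- \frac{1}{4}\right) \left(-3\right) = \frac{3}{4} \approx 0.75$)
$X{\left(l,t \right)} = \frac{3}{4}$
$C = 3$ ($C = 9 - - 2 \left(2 - 5\right) = 9 - \left(-2\right) \left(-3\right) = 9 - 6 = 3$)
$R = - \frac{9}{2}$ ($R = \frac{3}{4} \left(-6\right) = - \frac{9}{2} \approx -4.5$)
$o = \frac{1}{31}$ ($o = \frac{1}{3 + 28} = \frac{1}{31} \approx 0.032258$)
$\left(o + R\right)^{2} = \left(\frac{1}{31} - \frac{9}{2}\right)^{2} = \left(- \frac{277}{62}\right)^{2} = \frac{76729}{3844}$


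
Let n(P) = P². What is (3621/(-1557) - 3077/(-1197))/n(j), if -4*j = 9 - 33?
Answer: 12682/1863729 ≈ 0.0068046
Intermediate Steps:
j = 6 (j = -(9 - 33)/4 = -¼*(-24) = 6)
(3621/(-1557) - 3077/(-1197))/n(j) = (3621/(-1557) - 3077/(-1197))/(6²) = (3621*(-1/1557) - 3077*(-1/1197))/36 = (-1207/519 + 3077/1197)*(1/36) = (50728/207081)*(1/36) = 12682/1863729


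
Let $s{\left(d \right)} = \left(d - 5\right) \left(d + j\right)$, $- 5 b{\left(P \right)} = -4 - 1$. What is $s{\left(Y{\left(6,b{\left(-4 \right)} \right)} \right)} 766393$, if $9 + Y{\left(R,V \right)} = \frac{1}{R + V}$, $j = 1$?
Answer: $\frac{4088706655}{49} \approx 8.3443 \cdot 10^{7}$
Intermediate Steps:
$b{\left(P \right)} = 1$ ($b{\left(P \right)} = - \frac{-4 - 1}{5} = \left(- \frac{1}{5}\right) \left(-5\right) = 1$)
$Y{\left(R,V \right)} = -9 + \frac{1}{R + V}$
$s{\left(d \right)} = \left(1 + d\right) \left(-5 + d\right)$ ($s{\left(d \right)} = \left(d - 5\right) \left(d + 1\right) = \left(-5 + d\right) \left(1 + d\right) = \left(1 + d\right) \left(-5 + d\right)$)
$s{\left(Y{\left(6,b{\left(-4 \right)} \right)} \right)} 766393 = \left(-5 + \left(\frac{1 - 54 - 9}{6 + 1}\right)^{2} - 4 \frac{1 - 54 - 9}{6 + 1}\right) 766393 = \left(-5 + \left(\frac{1 - 54 - 9}{7}\right)^{2} - 4 \frac{1 - 54 - 9}{7}\right) 766393 = \left(-5 + \left(\frac{1}{7} \left(-62\right)\right)^{2} - 4 \cdot \frac{1}{7} \left(-62\right)\right) 766393 = \left(-5 + \left(- \frac{62}{7}\right)^{2} - - \frac{248}{7}\right) 766393 = \left(-5 + \frac{3844}{49} + \frac{248}{7}\right) 766393 = \frac{5335}{49} \cdot 766393 = \frac{4088706655}{49}$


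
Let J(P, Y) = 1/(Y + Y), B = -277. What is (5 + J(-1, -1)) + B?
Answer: -545/2 ≈ -272.50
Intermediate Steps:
J(P, Y) = 1/(2*Y)
(5 + J(-1, -1)) + B = (5 + (1/2)/(-1)) - 277 = (5 + (1/2)*(-1)) - 277 = (5 - 1/2) - 277 = 9/2 - 277 = -545/2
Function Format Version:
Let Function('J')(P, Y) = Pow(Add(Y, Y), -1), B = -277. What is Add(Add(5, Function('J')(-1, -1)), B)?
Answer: Rational(-545, 2) ≈ -272.50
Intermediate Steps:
Function('J')(P, Y) = Mul(Rational(1, 2), Pow(Y, -1)) (Function('J')(P, Y) = Pow(Mul(2, Y), -1) = Mul(Rational(1, 2), Pow(Y, -1)))
Add(Add(5, Function('J')(-1, -1)), B) = Add(Add(5, Mul(Rational(1, 2), Pow(-1, -1))), -277) = Add(Add(5, Mul(Rational(1, 2), -1)), -277) = Add(Add(5, Rational(-1, 2)), -277) = Add(Rational(9, 2), -277) = Rational(-545, 2)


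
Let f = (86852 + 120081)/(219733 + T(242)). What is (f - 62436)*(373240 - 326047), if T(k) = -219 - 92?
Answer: -646526405409387/219422 ≈ -2.9465e+9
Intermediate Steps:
T(k) = -311
f = 206933/219422 (f = (86852 + 120081)/(219733 - 311) = 206933/219422 ≈ 0.94308)
(f - 62436)*(373240 - 326047) = (206933/219422 - 62436)*(373240 - 326047) = -13699625059/219422*47193 = -646526405409387/219422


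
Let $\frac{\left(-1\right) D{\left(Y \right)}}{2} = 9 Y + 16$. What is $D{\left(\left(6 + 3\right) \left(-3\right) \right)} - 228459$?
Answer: $-228005$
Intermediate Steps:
$D{\left(Y \right)} = -32 - 18 Y$ ($D{\left(Y \right)} = - 2 \left(9 Y + 16\right) = - 2 \left(16 + 9 Y\right) = -32 - 18 Y$)
$D{\left(\left(6 + 3\right) \left(-3\right) \right)} - 228459 = \left(-32 - 18 \left(6 + 3\right) \left(-3\right)\right) - 228459 = \left(-32 - 18 \cdot 9 \left(-3\right)\right) - 228459 = \left(-32 - -486\right) - 228459 = \left(-32 + 486\right) - 228459 = 454 - 228459 = -228005$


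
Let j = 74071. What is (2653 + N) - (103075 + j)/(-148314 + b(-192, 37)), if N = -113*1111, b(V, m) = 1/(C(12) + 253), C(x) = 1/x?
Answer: -27676378144469/225214803 ≈ -1.2289e+5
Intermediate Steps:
b(V, m) = 12/3037 (b(V, m) = 1/(1/12 + 253) = 1/(3037/12) = 12/3037)
N = -125543
(2653 + N) - (103075 + j)/(-148314 + b(-192, 37)) = (2653 - 125543) - (103075 + 74071)/(-148314 + 12/3037) = -122890 - 177146/(-450429606/3037) = -122890 - 177146*(-3037)/450429606 = -122890 - 1*(-268996201/225214803) = -122890 + 268996201/225214803 = -27676378144469/225214803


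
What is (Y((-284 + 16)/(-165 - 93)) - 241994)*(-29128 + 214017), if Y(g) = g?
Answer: -5771696922788/129 ≈ -4.4742e+10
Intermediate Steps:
(Y((-284 + 16)/(-165 - 93)) - 241994)*(-29128 + 214017) = ((-284 + 16)/(-165 - 93) - 241994)*(-29128 + 214017) = (-268/(-258) - 241994)*184889 = (-268*(-1/258) - 241994)*184889 = (134/129 - 241994)*184889 = -31217092/129*184889 = -5771696922788/129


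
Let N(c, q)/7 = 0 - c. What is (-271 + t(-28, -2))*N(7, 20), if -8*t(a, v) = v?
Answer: 53067/4 ≈ 13267.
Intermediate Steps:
t(a, v) = -v/8
N(c, q) = -7*c (N(c, q) = 7*(0 - c) = 7*(-c) = -7*c)
(-271 + t(-28, -2))*N(7, 20) = (-271 - ⅛*(-2))*(-7*7) = (-271 + ¼)*(-49) = -1083/4*(-49) = 53067/4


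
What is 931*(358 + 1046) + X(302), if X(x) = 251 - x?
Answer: 1307073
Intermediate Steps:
931*(358 + 1046) + X(302) = 931*(358 + 1046) + (251 - 1*302) = 931*1404 + (251 - 302) = 1307124 - 51 = 1307073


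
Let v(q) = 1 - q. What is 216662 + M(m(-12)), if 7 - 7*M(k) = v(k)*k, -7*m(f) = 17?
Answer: 74315817/343 ≈ 2.1666e+5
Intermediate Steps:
m(f) = -17/7 (m(f) = -⅐*17 = -17/7)
M(k) = 1 - k*(1 - k)/7 (M(k) = 1 - (1 - k)*k/7 = 1 - k*(1 - k)/7)
216662 + M(m(-12)) = 216662 + (1 + (⅐)*(-17/7)*(-1 - 17/7)) = 216662 + (1 + (⅐)*(-17/7)*(-24/7)) = 216662 + (1 + 408/343) = 216662 + 751/343 = 74315817/343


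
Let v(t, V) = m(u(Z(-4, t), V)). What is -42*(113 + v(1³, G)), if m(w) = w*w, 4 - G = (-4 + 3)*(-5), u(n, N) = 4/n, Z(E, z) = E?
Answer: -4788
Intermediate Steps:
G = -1 (G = 4 - (-4 + 3)*(-5) = 4 - (-1)*(-5) = 4 - 1*5 = 4 - 5 = -1)
m(w) = w²
v(t, V) = 1 (v(t, V) = (4/(-4))² = (4*(-¼))² = (-1)² = 1)
-42*(113 + v(1³, G)) = -42*(113 + 1) = -42*114 = -4788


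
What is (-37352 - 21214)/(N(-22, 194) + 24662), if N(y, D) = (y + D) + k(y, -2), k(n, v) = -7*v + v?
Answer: -9761/4141 ≈ -2.3572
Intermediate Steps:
k(n, v) = -6*v
N(y, D) = 12 + D + y (N(y, D) = (y + D) - 6*(-2) = (D + y) + 12 = 12 + D + y)
(-37352 - 21214)/(N(-22, 194) + 24662) = (-37352 - 21214)/((12 + 194 - 22) + 24662) = -58566/(184 + 24662) = -58566/24846 = -58566*1/24846 = -9761/4141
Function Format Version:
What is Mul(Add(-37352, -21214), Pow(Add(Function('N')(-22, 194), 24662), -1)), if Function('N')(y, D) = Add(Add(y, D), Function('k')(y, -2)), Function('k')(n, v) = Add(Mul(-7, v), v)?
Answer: Rational(-9761, 4141) ≈ -2.3572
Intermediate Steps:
Function('k')(n, v) = Mul(-6, v)
Function('N')(y, D) = Add(12, D, y) (Function('N')(y, D) = Add(Add(y, D), Mul(-6, -2)) = Add(Add(D, y), 12) = Add(12, D, y))
Mul(Add(-37352, -21214), Pow(Add(Function('N')(-22, 194), 24662), -1)) = Mul(Add(-37352, -21214), Pow(Add(Add(12, 194, -22), 24662), -1)) = Mul(-58566, Pow(Add(184, 24662), -1)) = Mul(-58566, Pow(24846, -1)) = Mul(-58566, Rational(1, 24846)) = Rational(-9761, 4141)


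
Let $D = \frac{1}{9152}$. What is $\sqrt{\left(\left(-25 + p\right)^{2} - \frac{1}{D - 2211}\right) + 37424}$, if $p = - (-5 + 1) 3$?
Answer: $\frac{\sqrt{15392758477404286105}}{20235071} \approx 193.89$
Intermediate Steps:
$D = \frac{1}{9152} \approx 0.00010927$
$p = 12$ ($p = \left(-1\right) \left(-4\right) 3 = 4 \cdot 3 = 12$)
$\sqrt{\left(\left(-25 + p\right)^{2} - \frac{1}{D - 2211}\right) + 37424} = \sqrt{\left(\left(-25 + 12\right)^{2} - \frac{1}{\frac{1}{9152} - 2211}\right) + 37424} = \sqrt{\left(\left(-13\right)^{2} - \frac{1}{- \frac{20235071}{9152}}\right) + 37424} = \sqrt{\left(169 - - \frac{9152}{20235071}\right) + 37424} = \sqrt{\left(169 + \frac{9152}{20235071}\right) + 37424} = \sqrt{\frac{3419736151}{20235071} + 37424} = \sqrt{\frac{760697033255}{20235071}} = \frac{\sqrt{15392758477404286105}}{20235071}$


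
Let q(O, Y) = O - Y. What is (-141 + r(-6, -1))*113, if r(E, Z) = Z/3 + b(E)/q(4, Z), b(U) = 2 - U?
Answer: -236848/15 ≈ -15790.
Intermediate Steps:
r(E, Z) = Z/3 + (2 - E)/(4 - Z)
(-141 + r(-6, -1))*113 = (-141 + (-2 - 6 + (⅓)*(-1)*(-4 - 1))/(-4 - 1))*113 = (-141 + (-2 - 6 + (⅓)*(-1)*(-5))/(-5))*113 = (-141 - (-2 - 6 + 5/3)/5)*113 = (-141 - ⅕*(-19/3))*113 = (-141 + 19/15)*113 = -2096/15*113 = -236848/15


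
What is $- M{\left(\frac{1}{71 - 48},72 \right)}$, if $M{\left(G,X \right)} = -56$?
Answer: $56$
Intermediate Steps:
$- M{\left(\frac{1}{71 - 48},72 \right)} = \left(-1\right) \left(-56\right) = 56$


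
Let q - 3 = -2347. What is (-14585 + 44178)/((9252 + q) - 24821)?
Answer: -29593/17913 ≈ -1.6520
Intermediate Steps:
q = -2344 (q = 3 - 2347 = -2344)
(-14585 + 44178)/((9252 + q) - 24821) = (-14585 + 44178)/((9252 - 2344) - 24821) = 29593/(6908 - 24821) = 29593/(-17913) = 29593*(-1/17913) = -29593/17913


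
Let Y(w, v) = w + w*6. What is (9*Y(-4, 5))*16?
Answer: -4032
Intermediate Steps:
Y(w, v) = 7*w (Y(w, v) = w + 6*w = 7*w)
(9*Y(-4, 5))*16 = (9*(7*(-4)))*16 = (9*(-28))*16 = -252*16 = -4032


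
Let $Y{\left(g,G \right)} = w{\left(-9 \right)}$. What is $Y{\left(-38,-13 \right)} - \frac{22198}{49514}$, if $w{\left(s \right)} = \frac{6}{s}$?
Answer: $- \frac{82811}{74271} \approx -1.115$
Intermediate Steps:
$Y{\left(g,G \right)} = - \frac{2}{3}$ ($Y{\left(g,G \right)} = \frac{6}{-9} = 6 \left(- \frac{1}{9}\right) = - \frac{2}{3}$)
$Y{\left(-38,-13 \right)} - \frac{22198}{49514} = - \frac{2}{3} - \frac{22198}{49514} = - \frac{2}{3} - \frac{11099}{24757} = - \frac{82811}{74271}$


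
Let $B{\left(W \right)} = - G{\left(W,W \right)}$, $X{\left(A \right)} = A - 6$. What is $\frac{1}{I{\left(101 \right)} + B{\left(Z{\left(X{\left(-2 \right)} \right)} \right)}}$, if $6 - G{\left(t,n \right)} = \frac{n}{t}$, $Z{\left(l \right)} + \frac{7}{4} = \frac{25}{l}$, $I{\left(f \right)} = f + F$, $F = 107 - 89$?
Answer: $\frac{1}{114} \approx 0.0087719$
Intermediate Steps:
$F = 18$
$X{\left(A \right)} = -6 + A$ ($X{\left(A \right)} = A - 6 = -6 + A$)
$I{\left(f \right)} = 18 + f$ ($I{\left(f \right)} = f + 18 = 18 + f$)
$Z{\left(l \right)} = - \frac{7}{4} + \frac{25}{l}$
$G{\left(t,n \right)} = 6 - \frac{n}{t}$
$B{\left(W \right)} = -5$ ($B{\left(W \right)} = - (6 - \frac{W}{W}) = - (6 - 1) = \left(-1\right) 5 = -5$)
$\frac{1}{I{\left(101 \right)} + B{\left(Z{\left(X{\left(-2 \right)} \right)} \right)}} = \frac{1}{\left(18 + 101\right) - 5} = \frac{1}{119 - 5} = \frac{1}{114}$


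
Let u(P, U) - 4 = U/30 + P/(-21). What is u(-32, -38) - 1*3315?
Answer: -115876/35 ≈ -3310.7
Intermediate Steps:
u(P, U) = 4 - P/21 + U/30 (u(P, U) = 4 + (U/30 + P/(-21)) = 4 + (U*(1/30) + P*(-1/21)) = 4 + (U/30 - P/21) = 4 + (-P/21 + U/30) = 4 - P/21 + U/30)
u(-32, -38) - 1*3315 = (4 - 1/21*(-32) + (1/30)*(-38)) - 1*3315 = (4 + 32/21 - 19/15) - 3315 = 149/35 - 3315 = -115876/35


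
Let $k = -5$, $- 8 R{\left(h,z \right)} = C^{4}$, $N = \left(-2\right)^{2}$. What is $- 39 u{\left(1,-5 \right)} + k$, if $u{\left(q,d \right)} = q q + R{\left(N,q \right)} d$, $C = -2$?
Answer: $-434$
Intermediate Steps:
$N = 4$
$R{\left(h,z \right)} = -2$ ($R{\left(h,z \right)} = - \frac{\left(-2\right)^{4}}{8} = \left(- \frac{1}{8}\right) 16 = -2$)
$u{\left(q,d \right)} = q^{2} - 2 d$ ($u{\left(q,d \right)} = q q - 2 d = q^{2} - 2 d$)
$- 39 u{\left(1,-5 \right)} + k = - 39 \left(1^{2} - -10\right) - 5 = - 39 \left(1 + 10\right) - 5 = \left(-39\right) 11 - 5 = -429 - 5 = -434$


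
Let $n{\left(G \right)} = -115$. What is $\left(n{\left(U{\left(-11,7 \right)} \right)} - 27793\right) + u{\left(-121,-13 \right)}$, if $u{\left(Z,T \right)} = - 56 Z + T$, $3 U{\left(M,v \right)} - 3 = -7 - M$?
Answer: $-21145$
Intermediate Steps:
$U{\left(M,v \right)} = - \frac{4}{3} - \frac{M}{3}$ ($U{\left(M,v \right)} = 1 + \frac{-7 - M}{3} = 1 - \left(\frac{7}{3} + \frac{M}{3}\right) = - \frac{4}{3} - \frac{M}{3}$)
$u{\left(Z,T \right)} = T - 56 Z$
$\left(n{\left(U{\left(-11,7 \right)} \right)} - 27793\right) + u{\left(-121,-13 \right)} = \left(-115 - 27793\right) - -6763 = -27908 + \left(-13 + 6776\right) = -27908 + 6763 = -21145$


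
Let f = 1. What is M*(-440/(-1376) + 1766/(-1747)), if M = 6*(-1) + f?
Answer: 1038335/300484 ≈ 3.4555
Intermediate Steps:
M = -5 (M = 6*(-1) + 1 = -6 + 1 = -5)
M*(-440/(-1376) + 1766/(-1747)) = -5*(-440/(-1376) + 1766/(-1747)) = -5*(-440*(-1/1376) + 1766*(-1/1747)) = -5*(55/172 - 1766/1747) = -5*(-207667/300484) = 1038335/300484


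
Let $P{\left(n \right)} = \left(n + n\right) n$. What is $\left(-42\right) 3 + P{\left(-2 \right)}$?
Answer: $-118$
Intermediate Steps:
$P{\left(n \right)} = 2 n^{2}$ ($P{\left(n \right)} = 2 n n = 2 n^{2}$)
$\left(-42\right) 3 + P{\left(-2 \right)} = \left(-42\right) 3 + 2 \left(-2\right)^{2} = -126 + 2 \cdot 4 = -126 + 8 = -118$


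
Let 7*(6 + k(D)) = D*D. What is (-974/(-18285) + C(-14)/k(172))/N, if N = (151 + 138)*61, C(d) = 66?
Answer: 18610789/4761376680315 ≈ 3.9087e-6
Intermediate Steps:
k(D) = -6 + D²/7 (k(D) = -6 + (D*D)/7 = -6 + D²/7)
N = 17629 (N = 289*61 = 17629)
(-974/(-18285) + C(-14)/k(172))/N = (-974/(-18285) + 66/(-6 + (⅐)*172²))/17629 = (-974*(-1/18285) + 66/(-6 + (⅐)*29584))*(1/17629) = (974/18285 + 66/(-6 + 29584/7))*(1/17629) = (974/18285 + 66/(29542/7))*(1/17629) = (974/18285 + 66*(7/29542))*(1/17629) = (974/18285 + 231/14771)*(1/17629) = (18610789/270087735)*(1/17629) = 18610789/4761376680315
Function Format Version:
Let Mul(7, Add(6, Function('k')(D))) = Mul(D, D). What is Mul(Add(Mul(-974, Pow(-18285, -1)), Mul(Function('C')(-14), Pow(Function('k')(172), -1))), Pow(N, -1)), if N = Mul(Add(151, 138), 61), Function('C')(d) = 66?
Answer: Rational(18610789, 4761376680315) ≈ 3.9087e-6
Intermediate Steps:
Function('k')(D) = Add(-6, Mul(Rational(1, 7), Pow(D, 2))) (Function('k')(D) = Add(-6, Mul(Rational(1, 7), Mul(D, D))) = Add(-6, Mul(Rational(1, 7), Pow(D, 2))))
N = 17629 (N = Mul(289, 61) = 17629)
Mul(Add(Mul(-974, Pow(-18285, -1)), Mul(Function('C')(-14), Pow(Function('k')(172), -1))), Pow(N, -1)) = Mul(Add(Mul(-974, Pow(-18285, -1)), Mul(66, Pow(Add(-6, Mul(Rational(1, 7), Pow(172, 2))), -1))), Pow(17629, -1)) = Mul(Add(Mul(-974, Rational(-1, 18285)), Mul(66, Pow(Add(-6, Mul(Rational(1, 7), 29584)), -1))), Rational(1, 17629)) = Mul(Add(Rational(974, 18285), Mul(66, Pow(Add(-6, Rational(29584, 7)), -1))), Rational(1, 17629)) = Mul(Add(Rational(974, 18285), Mul(66, Pow(Rational(29542, 7), -1))), Rational(1, 17629)) = Mul(Add(Rational(974, 18285), Mul(66, Rational(7, 29542))), Rational(1, 17629)) = Mul(Add(Rational(974, 18285), Rational(231, 14771)), Rational(1, 17629)) = Mul(Rational(18610789, 270087735), Rational(1, 17629)) = Rational(18610789, 4761376680315)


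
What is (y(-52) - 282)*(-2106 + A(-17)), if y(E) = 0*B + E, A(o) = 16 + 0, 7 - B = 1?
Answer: 698060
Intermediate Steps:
B = 6 (B = 7 - 1*1 = 7 - 1 = 6)
A(o) = 16
y(E) = E (y(E) = 0*6 + E = 0 + E = E)
(y(-52) - 282)*(-2106 + A(-17)) = (-52 - 282)*(-2106 + 16) = -334*(-2090) = 698060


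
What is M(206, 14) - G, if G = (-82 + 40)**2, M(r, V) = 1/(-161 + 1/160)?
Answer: -45439036/25759 ≈ -1764.0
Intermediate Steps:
M(r, V) = -160/25759 (M(r, V) = 1/(-161 + 1/160) = 1/(-25759/160) = -160/25759)
G = 1764 (G = (-42)**2 = 1764)
M(206, 14) - G = -160/25759 - 1*1764 = -160/25759 - 1764 = -45439036/25759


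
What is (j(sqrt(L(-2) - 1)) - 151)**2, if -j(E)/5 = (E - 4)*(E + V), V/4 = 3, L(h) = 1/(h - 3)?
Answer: 7105 - 1520*I*sqrt(30) ≈ 7105.0 - 8325.4*I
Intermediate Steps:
L(h) = 1/(-3 + h)
V = 12 (V = 4*3 = 12)
j(E) = -5*(-4 + E)*(12 + E) (j(E) = -5*(E - 4)*(E + 12) = -5*(-4 + E)*(12 + E))
(j(sqrt(L(-2) - 1)) - 151)**2 = ((240 - 40*sqrt(1/(-3 - 2) - 1) - (-5 + 5/(-3 - 2))) - 151)**2 = ((240 - 40*sqrt(1/(-5) - 1) - 5*(sqrt(1/(-5) - 1))**2) - 151)**2 = ((240 - 40*sqrt(-1/5 - 1) - 5*(sqrt(-1/5 - 1))**2) - 151)**2 = ((240 - 8*I*sqrt(30) - 5*(sqrt(-6/5))**2) - 151)**2 = ((240 - 8*I*sqrt(30) - 5*(I*sqrt(30)/5)**2) - 151)**2 = ((240 - 8*I*sqrt(30) - 5*(-6/5)) - 151)**2 = ((240 - 8*I*sqrt(30) + 6) - 151)**2 = ((246 - 8*I*sqrt(30)) - 151)**2 = (95 - 8*I*sqrt(30))**2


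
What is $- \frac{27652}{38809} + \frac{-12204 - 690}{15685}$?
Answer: $- \frac{934124866}{608719165} \approx -1.5346$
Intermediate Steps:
$- \frac{27652}{38809} + \frac{-12204 - 690}{15685} = \left(-27652\right) \frac{1}{38809} + \left(-12204 - 690\right) \frac{1}{15685} = - \frac{27652}{38809} - \frac{12894}{15685} = - \frac{934124866}{608719165}$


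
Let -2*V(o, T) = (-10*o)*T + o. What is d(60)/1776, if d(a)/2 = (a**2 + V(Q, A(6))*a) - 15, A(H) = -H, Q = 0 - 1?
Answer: 1805/296 ≈ 6.0980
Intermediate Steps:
Q = -1
V(o, T) = -o/2 + 5*T*o (V(o, T) = -((-10*o)*T + o)/2 = -(-10*T*o + o)/2 = -(o - 10*T*o)/2 = -o/2 + 5*T*o)
d(a) = -30 + 2*a**2 + 61*a (d(a) = 2*((a**2 + ((1/2)*(-1)*(-1 + 10*(-1*6)))*a) - 15) = 2*((a**2 + ((1/2)*(-1)*(-1 + 10*(-6)))*a) - 15) = 2*((a**2 + ((1/2)*(-1)*(-1 - 60))*a) - 15) = 2*((a**2 + ((1/2)*(-1)*(-61))*a) - 15) = 2*((a**2 + 61*a/2) - 15) = 2*(-15 + a**2 + 61*a/2) = -30 + 2*a**2 + 61*a)
d(60)/1776 = (-30 + 2*60**2 + 61*60)/1776 = (-30 + 2*3600 + 3660)*(1/1776) = (-30 + 7200 + 3660)*(1/1776) = 10830*(1/1776) = 1805/296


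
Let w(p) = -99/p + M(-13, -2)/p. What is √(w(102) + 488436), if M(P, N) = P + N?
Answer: 7*√2880769/17 ≈ 698.88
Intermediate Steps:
M(P, N) = N + P
w(p) = -114/p (w(p) = -99/p + (-2 - 13)/p = -99/p - 15/p = -114/p)
√(w(102) + 488436) = √(-114/102 + 488436) = √(-114*1/102 + 488436) = √(-19/17 + 488436) = √(8303393/17) = 7*√2880769/17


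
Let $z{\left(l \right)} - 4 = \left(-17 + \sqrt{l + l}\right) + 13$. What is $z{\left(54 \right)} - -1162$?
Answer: $1162 + 6 \sqrt{3} \approx 1172.4$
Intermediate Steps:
$z{\left(l \right)} = \sqrt{2} \sqrt{l}$ ($z{\left(l \right)} = 4 + \left(\left(-17 + \sqrt{l + l}\right) + 13\right) = 4 + \left(\left(-17 + \sqrt{2 l}\right) + 13\right) = 4 + \left(\left(-17 + \sqrt{2} \sqrt{l}\right) + 13\right) = 4 + \left(-4 + \sqrt{2} \sqrt{l}\right) = \sqrt{2} \sqrt{l}$)
$z{\left(54 \right)} - -1162 = \sqrt{2} \sqrt{54} - -1162 = \sqrt{2} \cdot 3 \sqrt{6} + 1162 = 6 \sqrt{3} + 1162 = 1162 + 6 \sqrt{3}$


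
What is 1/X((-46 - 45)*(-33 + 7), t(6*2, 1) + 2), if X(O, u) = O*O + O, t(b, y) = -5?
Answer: 1/5600322 ≈ 1.7856e-7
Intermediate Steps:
X(O, u) = O + O² (X(O, u) = O² + O = O + O²)
1/X((-46 - 45)*(-33 + 7), t(6*2, 1) + 2) = 1/(((-46 - 45)*(-33 + 7))*(1 + (-46 - 45)*(-33 + 7))) = 1/((-91*(-26))*(1 - 91*(-26))) = 1/(2366*(1 + 2366)) = 1/(2366*2367) = 1/5600322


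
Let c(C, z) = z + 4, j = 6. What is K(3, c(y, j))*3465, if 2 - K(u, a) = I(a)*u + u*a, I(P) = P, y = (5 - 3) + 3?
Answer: -200970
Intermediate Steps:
y = 5 (y = 2 + 3 = 5)
c(C, z) = 4 + z
K(u, a) = 2 - 2*a*u (K(u, a) = 2 - (a*u + u*a) = 2 - (a*u + a*u) = 2 - 2*a*u)
K(3, c(y, j))*3465 = (2 - 2*(4 + 6)*3)*3465 = (2 - 2*10*3)*3465 = (2 - 60)*3465 = -58*3465 = -200970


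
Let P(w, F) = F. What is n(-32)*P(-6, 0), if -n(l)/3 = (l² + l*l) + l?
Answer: 0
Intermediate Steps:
n(l) = -6*l² - 3*l (n(l) = -3*((l² + l*l) + l) = -3*((l² + l²) + l) = -3*(2*l² + l) = -3*(l + 2*l²) = -6*l² - 3*l)
n(-32)*P(-6, 0) = -3*(-32)*(1 + 2*(-32))*0 = -3*(-32)*(1 - 64)*0 = -3*(-32)*(-63)*0 = -6048*0 = 0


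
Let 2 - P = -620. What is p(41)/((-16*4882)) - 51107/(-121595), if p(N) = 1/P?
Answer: 2483067408453/5907773814080 ≈ 0.42031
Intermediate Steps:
P = 622 (P = 2 - 1*(-620) = 2 + 620 = 622)
p(N) = 1/622
p(41)/((-16*4882)) - 51107/(-121595) = 1/(622*((-16*4882))) - 51107/(-121595) = (1/622)/(-78112) - 51107*(-1/121595) = (1/622)*(-1/78112) + 51107/121595 = -1/48585664 + 51107/121595 = 2483067408453/5907773814080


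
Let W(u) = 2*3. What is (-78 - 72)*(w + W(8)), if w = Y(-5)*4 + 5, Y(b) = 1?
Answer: -2250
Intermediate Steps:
W(u) = 6
w = 9 (w = 1*4 + 5 = 4 + 5 = 9)
(-78 - 72)*(w + W(8)) = (-78 - 72)*(9 + 6) = -150*15 = -2250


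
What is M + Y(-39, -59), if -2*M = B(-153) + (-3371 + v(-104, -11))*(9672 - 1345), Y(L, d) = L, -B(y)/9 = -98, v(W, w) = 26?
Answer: 27852855/2 ≈ 1.3926e+7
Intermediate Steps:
B(y) = 882 (B(y) = -9*(-98) = 882)
M = 27852933/2 (M = -(882 + (-3371 + 26)*(9672 - 1345))/2 = -(882 - 3345*8327)/2 = -(882 - 27853815)/2 = -½*(-27852933) = 27852933/2 ≈ 1.3926e+7)
M + Y(-39, -59) = 27852933/2 - 39 = 27852855/2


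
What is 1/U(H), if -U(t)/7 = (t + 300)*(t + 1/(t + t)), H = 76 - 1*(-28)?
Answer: -52/15294531 ≈ -3.3999e-6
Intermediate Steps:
H = 104 (H = 76 + 28 = 104)
U(t) = -7*(300 + t)*(t + 1/(2*t)) (U(t) = -7*(t + 300)*(t + 1/(t + t)) = -7*(300 + t)*(t + 1/(2*t)))
1/U(H) = 1/(-7/2 - 2100*104 - 1050/104 - 7*104²) = 1/(-7/2 - 218400 - 1050*1/104 - 7*10816) = 1/(-7/2 - 218400 - 525/52 - 75712) = 1/(-15294531/52) = -52/15294531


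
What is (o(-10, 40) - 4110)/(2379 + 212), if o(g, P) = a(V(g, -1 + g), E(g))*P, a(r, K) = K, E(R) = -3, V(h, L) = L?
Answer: -4230/2591 ≈ -1.6326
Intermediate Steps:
o(g, P) = -3*P
(o(-10, 40) - 4110)/(2379 + 212) = (-3*40 - 4110)/(2379 + 212) = (-120 - 4110)/2591 = -4230*1/2591 = -4230/2591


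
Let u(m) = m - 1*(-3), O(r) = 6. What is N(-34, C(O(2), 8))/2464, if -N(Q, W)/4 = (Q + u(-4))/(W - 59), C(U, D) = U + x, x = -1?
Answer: -5/4752 ≈ -0.0010522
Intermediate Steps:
C(U, D) = -1 + U (C(U, D) = U - 1 = -1 + U)
u(m) = 3 + m (u(m) = m + 3 = 3 + m)
N(Q, W) = -4*(-1 + Q)/(-59 + W) (N(Q, W) = -4*(Q + (3 - 4))/(W - 59) = -4*(Q - 1)/(-59 + W) = -4*(-1 + Q)/(-59 + W))
N(-34, C(O(2), 8))/2464 = (4*(1 - 1*(-34))/(-59 + (-1 + 6)))/2464 = (4*(1 + 34)/(-59 + 5))*(1/2464) = (4*35/(-54))*(1/2464) = (4*(-1/54)*35)*(1/2464) = -70/27*1/2464 = -5/4752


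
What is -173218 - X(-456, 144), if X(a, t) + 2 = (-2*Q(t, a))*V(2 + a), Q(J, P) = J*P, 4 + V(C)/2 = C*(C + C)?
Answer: -108274330784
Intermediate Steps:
V(C) = -8 + 4*C**2 (V(C) = -8 + 2*(C*(C + C)) = -8 + 2*(C*(2*C)) = -8 + 2*(2*C**2) = -8 + 4*C**2)
X(a, t) = -2 - 2*a*t*(-8 + 4*(2 + a)**2) (X(a, t) = -2 + (-2*t*a)*(-8 + 4*(2 + a)**2) = -2 + (-2*a*t)*(-8 + 4*(2 + a)**2) = -2 - 2*a*t*(-8 + 4*(2 + a)**2))
-173218 - X(-456, 144) = -173218 - (-2 - 8*(-456)*144*(-2 + (2 - 456)**2)) = -173218 - (-2 - 8*(-456)*144*(-2 + (-454)**2)) = -173218 - (-2 - 8*(-456)*144*(-2 + 206116)) = -173218 - (-2 - 8*(-456)*144*206114) = -173218 - (-2 + 108274157568) = -173218 - 1*108274157566 = -173218 - 108274157566 = -108274330784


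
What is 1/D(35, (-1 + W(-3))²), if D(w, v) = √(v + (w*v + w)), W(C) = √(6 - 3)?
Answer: (179 - 72*√3)^(-½) ≈ 0.13572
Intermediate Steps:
W(C) = √3
D(w, v) = √(v + w + v*w) (D(w, v) = √(v + (v*w + w)) = √(v + (w + v*w)) = √(v + w + v*w))
1/D(35, (-1 + W(-3))²) = 1/(√((-1 + √3)² + 35 + (-1 + √3)²*35)) = 1/(√((-1 + √3)² + 35 + 35*(-1 + √3)²)) = 1/(√(35 + 36*(-1 + √3)²)) = (35 + 36*(-1 + √3)²)^(-½)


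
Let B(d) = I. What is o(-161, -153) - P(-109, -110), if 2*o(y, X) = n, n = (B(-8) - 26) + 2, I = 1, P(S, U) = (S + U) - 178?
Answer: 771/2 ≈ 385.50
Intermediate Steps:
P(S, U) = -178 + S + U
B(d) = 1
n = -23 (n = (1 - 26) + 2 = -25 + 2 = -23)
o(y, X) = -23/2 (o(y, X) = (1/2)*(-23) = -23/2)
o(-161, -153) - P(-109, -110) = -23/2 - (-178 - 109 - 110) = -23/2 - 1*(-397) = -23/2 + 397 = 771/2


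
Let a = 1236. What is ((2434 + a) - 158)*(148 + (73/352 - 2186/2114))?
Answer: 24038716783/46508 ≈ 5.1687e+5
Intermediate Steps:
((2434 + a) - 158)*(148 + (73/352 - 2186/2114)) = ((2434 + 1236) - 158)*(148 + (73/352 - 2186/2114)) = (3670 - 158)*(148 + (73*(1/352) - 2186*1/2114)) = 3512*(148 + (73/352 - 1093/1057)) = 3512*(148 - 307575/372064) = 3512*(54757897/372064) = 24038716783/46508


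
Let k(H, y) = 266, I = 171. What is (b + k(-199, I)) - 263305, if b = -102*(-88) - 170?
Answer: -254233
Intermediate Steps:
b = 8806 (b = 8976 - 170 = 8806)
(b + k(-199, I)) - 263305 = (8806 + 266) - 263305 = 9072 - 263305 = -254233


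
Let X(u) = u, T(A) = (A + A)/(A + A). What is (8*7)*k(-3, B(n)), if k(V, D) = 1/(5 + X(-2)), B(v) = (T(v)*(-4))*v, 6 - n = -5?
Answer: 56/3 ≈ 18.667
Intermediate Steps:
T(A) = 1 (T(A) = (2*A)/((2*A)) = (2*A)*(1/(2*A)) = 1)
n = 11 (n = 6 - 1*(-5) = 6 + 5 = 11)
B(v) = -4*v (B(v) = (1*(-4))*v = -4*v)
k(V, D) = ⅓ (k(V, D) = 1/(5 - 2) = 1/3 = ⅓)
(8*7)*k(-3, B(n)) = (8*7)*(⅓) = 56*(⅓) = 56/3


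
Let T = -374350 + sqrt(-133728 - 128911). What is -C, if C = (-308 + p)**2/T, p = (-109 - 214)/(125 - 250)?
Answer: 21824355368446/87586365711875 + 1457483329*I*sqrt(262639)/2189659142796875 ≈ 0.24918 + 0.00034112*I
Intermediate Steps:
p = 323/125 (p = -323/(-125) = -323*(-1/125) = 323/125 ≈ 2.5840)
T = -374350 + I*sqrt(262639) (T = -374350 + sqrt(-262639) = -374350 + I*sqrt(262639) ≈ -3.7435e+5 + 512.48*I)
C = 1457483329/(15625*(-374350 + I*sqrt(262639))) (C = (-308 + 323/125)**2/(-374350 + I*sqrt(262639)) = (-38177/125)**2/(-374350 + I*sqrt(262639)) = 1457483329/(15625*(-374350 + I*sqrt(262639))) ≈ -0.24918 - 0.00034112*I)
-C = -(-21824355368446/87586365711875 - 1457483329*I*sqrt(262639)/2189659142796875) = 21824355368446/87586365711875 + 1457483329*I*sqrt(262639)/2189659142796875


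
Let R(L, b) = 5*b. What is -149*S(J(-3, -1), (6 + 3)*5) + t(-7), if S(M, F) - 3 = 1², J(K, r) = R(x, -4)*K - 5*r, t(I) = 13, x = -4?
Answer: -583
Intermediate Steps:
J(K, r) = -20*K - 5*r (J(K, r) = (5*(-4))*K - 5*r = -20*K - 5*r)
S(M, F) = 4 (S(M, F) = 3 + 1² = 3 + 1 = 4)
-149*S(J(-3, -1), (6 + 3)*5) + t(-7) = -149*4 + 13 = -596 + 13 = -583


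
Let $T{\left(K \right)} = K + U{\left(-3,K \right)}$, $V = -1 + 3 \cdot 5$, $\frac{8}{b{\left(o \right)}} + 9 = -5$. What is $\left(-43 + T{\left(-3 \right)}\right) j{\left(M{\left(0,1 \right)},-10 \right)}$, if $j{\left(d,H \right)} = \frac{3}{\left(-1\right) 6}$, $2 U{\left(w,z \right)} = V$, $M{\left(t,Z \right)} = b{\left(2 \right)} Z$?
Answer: $\frac{39}{2} \approx 19.5$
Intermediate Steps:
$b{\left(o \right)} = - \frac{4}{7}$ ($b{\left(o \right)} = \frac{8}{-9 - 5} = \frac{8}{-14} = 8 \left(- \frac{1}{14}\right) = - \frac{4}{7}$)
$M{\left(t,Z \right)} = - \frac{4 Z}{7}$
$V = 14$ ($V = -1 + 15 = 14$)
$U{\left(w,z \right)} = 7$ ($U{\left(w,z \right)} = \frac{1}{2} \cdot 14 = 7$)
$j{\left(d,H \right)} = - \frac{1}{2}$ ($j{\left(d,H \right)} = \frac{3}{-6} = 3 \left(- \frac{1}{6}\right) = - \frac{1}{2}$)
$T{\left(K \right)} = 7 + K$ ($T{\left(K \right)} = K + 7 = 7 + K$)
$\left(-43 + T{\left(-3 \right)}\right) j{\left(M{\left(0,1 \right)},-10 \right)} = \left(-43 + \left(7 - 3\right)\right) \left(- \frac{1}{2}\right) = \left(-43 + 4\right) \left(- \frac{1}{2}\right) = \left(-39\right) \left(- \frac{1}{2}\right) = \frac{39}{2}$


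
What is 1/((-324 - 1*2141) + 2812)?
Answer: 1/347 ≈ 0.0028818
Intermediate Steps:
1/((-324 - 1*2141) + 2812) = 1/((-324 - 2141) + 2812) = 1/(-2465 + 2812) = 1/347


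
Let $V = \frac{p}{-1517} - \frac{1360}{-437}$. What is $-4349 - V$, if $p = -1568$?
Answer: $- \frac{2885826557}{662929} \approx -4353.1$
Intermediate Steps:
$V = \frac{2748336}{662929}$ ($V = - \frac{1568}{-1517} - \frac{1360}{-437} = \left(-1568\right) \left(- \frac{1}{1517}\right) - - \frac{1360}{437} = \frac{1568}{1517} + \frac{1360}{437} = \frac{2748336}{662929} \approx 4.1457$)
$-4349 - V = -4349 - \frac{2748336}{662929} = - \frac{2885826557}{662929}$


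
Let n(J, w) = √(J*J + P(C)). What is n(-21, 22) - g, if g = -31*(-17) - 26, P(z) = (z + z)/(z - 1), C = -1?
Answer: -501 + √442 ≈ -479.98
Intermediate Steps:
P(z) = 2*z/(-1 + z) (P(z) = (2*z)/(-1 + z) = 2*z/(-1 + z))
n(J, w) = √(1 + J²) (n(J, w) = √(J*J + 2*(-1)/(-1 - 1)) = √(J² + 2*(-1)/(-2)) = √(J² + 2*(-1)*(-½)) = √(J² + 1) = √(1 + J²))
g = 501 (g = 527 - 26 = 501)
n(-21, 22) - g = √(1 + (-21)²) - 1*501 = √(1 + 441) - 501 = √442 - 501 = -501 + √442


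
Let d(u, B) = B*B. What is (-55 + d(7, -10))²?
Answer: 2025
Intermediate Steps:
d(u, B) = B²
(-55 + d(7, -10))² = (-55 + (-10)²)² = (-55 + 100)² = 45² = 2025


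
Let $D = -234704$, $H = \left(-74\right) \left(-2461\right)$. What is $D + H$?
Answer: $-52590$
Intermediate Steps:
$H = 182114$
$D + H = -234704 + 182114 = -52590$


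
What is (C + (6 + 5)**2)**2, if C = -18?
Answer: 10609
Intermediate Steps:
(C + (6 + 5)**2)**2 = (-18 + (6 + 5)**2)**2 = (-18 + 11**2)**2 = (-18 + 121)**2 = 103**2 = 10609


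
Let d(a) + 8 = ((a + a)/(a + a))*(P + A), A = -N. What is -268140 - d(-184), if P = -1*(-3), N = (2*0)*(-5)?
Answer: -268135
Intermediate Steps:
N = 0 (N = 0*(-5) = 0)
A = 0 (A = -1*0 = 0)
P = 3
d(a) = -5 (d(a) = -8 + ((a + a)/(a + a))*(3 + 0) = -8 + ((2*a)/((2*a)))*3 = -8 + ((2*a)*(1/(2*a)))*3 = -8 + 1*3 = -8 + 3 = -5)
-268140 - d(-184) = -268140 - 1*(-5) = -268140 + 5 = -268135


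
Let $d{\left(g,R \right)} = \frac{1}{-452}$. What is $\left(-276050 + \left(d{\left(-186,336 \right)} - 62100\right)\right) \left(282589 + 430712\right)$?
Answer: $- \frac{109023636097101}{452} \approx -2.412 \cdot 10^{11}$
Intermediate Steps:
$d{\left(g,R \right)} = - \frac{1}{452}$
$\left(-276050 + \left(d{\left(-186,336 \right)} - 62100\right)\right) \left(282589 + 430712\right) = \left(-276050 - \frac{28069201}{452}\right) \left(282589 + 430712\right) = \left(-276050 - \frac{28069201}{452}\right) 713301 = \left(- \frac{152843801}{452}\right) 713301 = - \frac{109023636097101}{452}$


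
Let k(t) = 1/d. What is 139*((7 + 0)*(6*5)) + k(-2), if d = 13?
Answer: 379471/13 ≈ 29190.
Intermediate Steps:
k(t) = 1/13
139*((7 + 0)*(6*5)) + k(-2) = 139*((7 + 0)*(6*5)) + 1/13 = 139*(7*30) + 1/13 = 139*210 + 1/13 = 29190 + 1/13 = 379471/13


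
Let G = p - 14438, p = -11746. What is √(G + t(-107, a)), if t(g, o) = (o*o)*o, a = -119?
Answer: I*√1711343 ≈ 1308.2*I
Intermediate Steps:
t(g, o) = o³ (t(g, o) = o²*o = o³)
G = -26184 (G = -11746 - 14438 = -26184)
√(G + t(-107, a)) = √(-26184 + (-119)³) = √(-26184 - 1685159) = √(-1711343) = I*√1711343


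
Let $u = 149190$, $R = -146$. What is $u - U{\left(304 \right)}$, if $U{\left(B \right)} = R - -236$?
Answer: $149100$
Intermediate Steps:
$U{\left(B \right)} = 90$ ($U{\left(B \right)} = -146 - -236 = -146 + 236 = 90$)
$u - U{\left(304 \right)} = 149190 - 90 = 149100$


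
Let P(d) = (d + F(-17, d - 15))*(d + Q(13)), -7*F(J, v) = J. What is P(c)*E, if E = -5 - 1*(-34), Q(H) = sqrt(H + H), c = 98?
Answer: 285418 + 20387*sqrt(26)/7 ≈ 3.0027e+5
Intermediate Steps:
F(J, v) = -J/7
Q(H) = sqrt(2)*sqrt(H) (Q(H) = sqrt(2*H) = sqrt(2)*sqrt(H))
P(d) = (17/7 + d)*(d + sqrt(26)) (P(d) = (d - 1/7*(-17))*(d + sqrt(2)*sqrt(13)) = (d + 17/7)*(d + sqrt(26)) = (17/7 + d)*(d + sqrt(26)))
E = 29 (E = -5 + 34 = 29)
P(c)*E = (98**2 + (17/7)*98 + 17*sqrt(26)/7 + 98*sqrt(26))*29 = (9604 + 238 + 17*sqrt(26)/7 + 98*sqrt(26))*29 = (9842 + 703*sqrt(26)/7)*29 = 285418 + 20387*sqrt(26)/7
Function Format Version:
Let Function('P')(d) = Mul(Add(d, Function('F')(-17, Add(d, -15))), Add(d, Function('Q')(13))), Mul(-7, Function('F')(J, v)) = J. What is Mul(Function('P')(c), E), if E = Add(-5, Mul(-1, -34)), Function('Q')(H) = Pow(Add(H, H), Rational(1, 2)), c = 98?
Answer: Add(285418, Mul(Rational(20387, 7), Pow(26, Rational(1, 2)))) ≈ 3.0027e+5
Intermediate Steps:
Function('F')(J, v) = Mul(Rational(-1, 7), J)
Function('Q')(H) = Mul(Pow(2, Rational(1, 2)), Pow(H, Rational(1, 2))) (Function('Q')(H) = Pow(Mul(2, H), Rational(1, 2)) = Mul(Pow(2, Rational(1, 2)), Pow(H, Rational(1, 2))))
Function('P')(d) = Mul(Add(Rational(17, 7), d), Add(d, Pow(26, Rational(1, 2)))) (Function('P')(d) = Mul(Add(d, Mul(Rational(-1, 7), -17)), Add(d, Mul(Pow(2, Rational(1, 2)), Pow(13, Rational(1, 2))))) = Mul(Add(d, Rational(17, 7)), Add(d, Pow(26, Rational(1, 2)))) = Mul(Add(Rational(17, 7), d), Add(d, Pow(26, Rational(1, 2)))))
E = 29 (E = Add(-5, 34) = 29)
Mul(Function('P')(c), E) = Mul(Add(Pow(98, 2), Mul(Rational(17, 7), 98), Mul(Rational(17, 7), Pow(26, Rational(1, 2))), Mul(98, Pow(26, Rational(1, 2)))), 29) = Mul(Add(9604, 238, Mul(Rational(17, 7), Pow(26, Rational(1, 2))), Mul(98, Pow(26, Rational(1, 2)))), 29) = Mul(Add(9842, Mul(Rational(703, 7), Pow(26, Rational(1, 2)))), 29) = Add(285418, Mul(Rational(20387, 7), Pow(26, Rational(1, 2))))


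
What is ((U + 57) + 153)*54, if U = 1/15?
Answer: 56718/5 ≈ 11344.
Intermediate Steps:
U = 1/15 ≈ 0.066667
((U + 57) + 153)*54 = ((1/15 + 57) + 153)*54 = (856/15 + 153)*54 = (3151/15)*54 = 56718/5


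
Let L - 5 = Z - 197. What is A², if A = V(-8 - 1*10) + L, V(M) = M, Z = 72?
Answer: 19044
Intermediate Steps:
L = -120 (L = 5 + (72 - 197) = 5 - 125 = -120)
A = -138 (A = (-8 - 1*10) - 120 = (-8 - 10) - 120 = -18 - 120 = -138)
A² = (-138)² = 19044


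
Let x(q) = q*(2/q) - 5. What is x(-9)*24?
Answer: -72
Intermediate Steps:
x(q) = -3 (x(q) = 2 - 5 = -3)
x(-9)*24 = -3*24 = -72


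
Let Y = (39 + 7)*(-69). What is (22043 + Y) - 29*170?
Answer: 13939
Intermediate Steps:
Y = -3174 (Y = 46*(-69) = -3174)
(22043 + Y) - 29*170 = (22043 - 3174) - 29*170 = 18869 - 4930 = 13939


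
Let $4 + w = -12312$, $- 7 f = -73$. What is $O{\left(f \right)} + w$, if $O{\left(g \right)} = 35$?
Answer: $-12281$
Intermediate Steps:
$f = \frac{73}{7}$ ($f = \left(- \frac{1}{7}\right) \left(-73\right) = \frac{73}{7} \approx 10.429$)
$w = -12316$ ($w = -4 - 12312 = -12316$)
$O{\left(f \right)} + w = 35 - 12316 = -12281$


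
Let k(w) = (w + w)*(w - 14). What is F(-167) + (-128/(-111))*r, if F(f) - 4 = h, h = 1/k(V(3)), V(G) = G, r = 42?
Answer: 128003/2442 ≈ 52.417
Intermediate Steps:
k(w) = 2*w*(-14 + w) (k(w) = (2*w)*(-14 + w) = 2*w*(-14 + w))
h = -1/66 (h = 1/(2*3*(-14 + 3)) = 1/(2*3*(-11)) = 1/(-66) = -1/66 ≈ -0.015152)
F(f) = 263/66 (F(f) = 4 - 1/66 = 263/66)
F(-167) + (-128/(-111))*r = 263/66 - 128/(-111)*42 = 263/66 - 128*(-1/111)*42 = 263/66 + (128/111)*42 = 263/66 + 1792/37 = 128003/2442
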